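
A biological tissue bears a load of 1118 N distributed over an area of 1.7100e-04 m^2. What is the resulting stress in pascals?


stress = F / A
stress = 1118 / 1.7100e-04
stress = 6.5380e+06


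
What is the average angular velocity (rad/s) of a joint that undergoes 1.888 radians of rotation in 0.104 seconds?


omega = delta_theta / delta_t
omega = 1.888 / 0.104
omega = 18.1538


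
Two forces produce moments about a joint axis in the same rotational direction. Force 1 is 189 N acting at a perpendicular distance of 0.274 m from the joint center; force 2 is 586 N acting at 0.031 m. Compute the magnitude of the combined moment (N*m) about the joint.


M = F1 * d1 + F2 * d2
M = 189 * 0.274 + 586 * 0.031
M = 51.7860 + 18.1660
M = 69.9520


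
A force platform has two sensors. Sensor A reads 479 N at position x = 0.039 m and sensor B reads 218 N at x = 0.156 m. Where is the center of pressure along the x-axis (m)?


COP_x = (F1*x1 + F2*x2) / (F1 + F2)
COP_x = (479*0.039 + 218*0.156) / (479 + 218)
Numerator = 52.6890
Denominator = 697
COP_x = 0.0756


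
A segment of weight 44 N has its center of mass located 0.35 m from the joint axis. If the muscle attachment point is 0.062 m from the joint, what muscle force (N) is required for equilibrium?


F_muscle = W * d_load / d_muscle
F_muscle = 44 * 0.35 / 0.062
Numerator = 15.4000
F_muscle = 248.3871


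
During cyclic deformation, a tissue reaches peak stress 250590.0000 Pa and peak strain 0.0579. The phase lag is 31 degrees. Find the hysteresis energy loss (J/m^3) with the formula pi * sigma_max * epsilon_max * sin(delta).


E_loss = pi * sigma_max * epsilon_max * sin(delta)
delta = 31 deg = 0.5411 rad
sin(delta) = 0.5150
E_loss = pi * 250590.0000 * 0.0579 * 0.5150
E_loss = 23476.4004


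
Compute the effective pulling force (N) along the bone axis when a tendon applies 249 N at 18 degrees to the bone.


F_eff = F_tendon * cos(theta)
theta = 18 deg = 0.3142 rad
cos(theta) = 0.9511
F_eff = 249 * 0.9511
F_eff = 236.8131


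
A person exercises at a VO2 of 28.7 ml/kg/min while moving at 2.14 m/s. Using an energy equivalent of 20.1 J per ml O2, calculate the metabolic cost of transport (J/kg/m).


Power per kg = VO2 * 20.1 / 60
Power per kg = 28.7 * 20.1 / 60 = 9.6145 W/kg
Cost = power_per_kg / speed
Cost = 9.6145 / 2.14
Cost = 4.4928


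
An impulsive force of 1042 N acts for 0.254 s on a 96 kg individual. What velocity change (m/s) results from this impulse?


J = F * dt = 1042 * 0.254 = 264.6680 N*s
delta_v = J / m
delta_v = 264.6680 / 96
delta_v = 2.7570


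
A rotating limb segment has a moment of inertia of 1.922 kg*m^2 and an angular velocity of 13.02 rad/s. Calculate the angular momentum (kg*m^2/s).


L = I * omega
L = 1.922 * 13.02
L = 25.0244


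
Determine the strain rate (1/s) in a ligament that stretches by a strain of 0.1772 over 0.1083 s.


strain_rate = delta_strain / delta_t
strain_rate = 0.1772 / 0.1083
strain_rate = 1.6362


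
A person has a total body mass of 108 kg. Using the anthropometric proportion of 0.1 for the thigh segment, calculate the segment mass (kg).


m_segment = body_mass * fraction
m_segment = 108 * 0.1
m_segment = 10.8000


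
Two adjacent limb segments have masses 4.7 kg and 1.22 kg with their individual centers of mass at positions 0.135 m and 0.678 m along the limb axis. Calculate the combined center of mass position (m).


COM = (m1*x1 + m2*x2) / (m1 + m2)
COM = (4.7*0.135 + 1.22*0.678) / (4.7 + 1.22)
Numerator = 1.4617
Denominator = 5.9200
COM = 0.2469


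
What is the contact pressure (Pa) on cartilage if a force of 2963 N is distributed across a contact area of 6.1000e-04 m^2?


P = F / A
P = 2963 / 6.1000e-04
P = 4.8574e+06


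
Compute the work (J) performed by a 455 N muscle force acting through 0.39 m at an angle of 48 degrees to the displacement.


W = F * d * cos(theta)
theta = 48 deg = 0.8378 rad
cos(theta) = 0.6691
W = 455 * 0.39 * 0.6691
W = 118.7372


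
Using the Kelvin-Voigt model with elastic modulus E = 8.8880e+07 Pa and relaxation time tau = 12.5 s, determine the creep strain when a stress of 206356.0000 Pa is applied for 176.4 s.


epsilon(t) = (sigma/E) * (1 - exp(-t/tau))
sigma/E = 206356.0000 / 8.8880e+07 = 0.0023
exp(-t/tau) = exp(-176.4 / 12.5) = 7.4342e-07
epsilon = 0.0023 * (1 - 7.4342e-07)
epsilon = 0.0023


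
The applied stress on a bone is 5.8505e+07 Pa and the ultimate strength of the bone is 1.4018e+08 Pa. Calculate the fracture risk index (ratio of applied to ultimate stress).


FRI = applied / ultimate
FRI = 5.8505e+07 / 1.4018e+08
FRI = 0.4174


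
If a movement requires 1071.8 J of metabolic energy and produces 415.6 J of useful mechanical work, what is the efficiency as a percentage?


eta = (W_mech / E_meta) * 100
eta = (415.6 / 1071.8) * 100
ratio = 0.3878
eta = 38.7759


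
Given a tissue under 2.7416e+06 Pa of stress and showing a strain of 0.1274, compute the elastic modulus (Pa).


E = stress / strain
E = 2.7416e+06 / 0.1274
E = 2.1520e+07


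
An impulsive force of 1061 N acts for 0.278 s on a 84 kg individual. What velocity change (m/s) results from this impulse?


J = F * dt = 1061 * 0.278 = 294.9580 N*s
delta_v = J / m
delta_v = 294.9580 / 84
delta_v = 3.5114


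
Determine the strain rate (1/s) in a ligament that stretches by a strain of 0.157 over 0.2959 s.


strain_rate = delta_strain / delta_t
strain_rate = 0.157 / 0.2959
strain_rate = 0.5306


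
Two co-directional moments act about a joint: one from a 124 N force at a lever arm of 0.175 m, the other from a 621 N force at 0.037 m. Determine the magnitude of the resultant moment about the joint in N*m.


M = F1 * d1 + F2 * d2
M = 124 * 0.175 + 621 * 0.037
M = 21.7000 + 22.9770
M = 44.6770


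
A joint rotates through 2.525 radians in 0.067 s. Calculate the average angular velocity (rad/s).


omega = delta_theta / delta_t
omega = 2.525 / 0.067
omega = 37.6866


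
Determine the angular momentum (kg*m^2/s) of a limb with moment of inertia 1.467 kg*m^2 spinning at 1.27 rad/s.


L = I * omega
L = 1.467 * 1.27
L = 1.8631


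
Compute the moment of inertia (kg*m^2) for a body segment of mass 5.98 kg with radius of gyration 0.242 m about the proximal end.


I = m * k^2
I = 5.98 * 0.242^2
k^2 = 0.0586
I = 0.3502


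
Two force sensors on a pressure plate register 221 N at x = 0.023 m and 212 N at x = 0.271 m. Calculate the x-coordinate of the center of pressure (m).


COP_x = (F1*x1 + F2*x2) / (F1 + F2)
COP_x = (221*0.023 + 212*0.271) / (221 + 212)
Numerator = 62.5350
Denominator = 433
COP_x = 0.1444


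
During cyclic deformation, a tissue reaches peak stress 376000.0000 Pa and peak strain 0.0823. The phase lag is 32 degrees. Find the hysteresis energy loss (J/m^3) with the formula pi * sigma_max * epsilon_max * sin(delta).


E_loss = pi * sigma_max * epsilon_max * sin(delta)
delta = 32 deg = 0.5585 rad
sin(delta) = 0.5299
E_loss = pi * 376000.0000 * 0.0823 * 0.5299
E_loss = 51516.6081


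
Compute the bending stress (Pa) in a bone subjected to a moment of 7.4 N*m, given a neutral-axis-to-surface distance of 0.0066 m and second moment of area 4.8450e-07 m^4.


sigma = M * c / I
sigma = 7.4 * 0.0066 / 4.8450e-07
M * c = 0.0488
sigma = 100804.9536


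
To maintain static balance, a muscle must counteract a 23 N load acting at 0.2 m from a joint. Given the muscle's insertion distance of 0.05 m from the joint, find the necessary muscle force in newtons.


F_muscle = W * d_load / d_muscle
F_muscle = 23 * 0.2 / 0.05
Numerator = 4.6000
F_muscle = 92.0000


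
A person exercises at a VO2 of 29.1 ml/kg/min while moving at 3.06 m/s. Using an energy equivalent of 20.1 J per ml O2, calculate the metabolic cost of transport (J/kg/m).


Power per kg = VO2 * 20.1 / 60
Power per kg = 29.1 * 20.1 / 60 = 9.7485 W/kg
Cost = power_per_kg / speed
Cost = 9.7485 / 3.06
Cost = 3.1858


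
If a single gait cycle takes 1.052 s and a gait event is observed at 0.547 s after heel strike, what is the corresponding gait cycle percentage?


pct = (event_time / cycle_time) * 100
pct = (0.547 / 1.052) * 100
ratio = 0.5200
pct = 51.9962


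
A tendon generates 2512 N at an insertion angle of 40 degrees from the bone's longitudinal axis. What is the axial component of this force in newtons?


F_eff = F_tendon * cos(theta)
theta = 40 deg = 0.6981 rad
cos(theta) = 0.7660
F_eff = 2512 * 0.7660
F_eff = 1924.3036


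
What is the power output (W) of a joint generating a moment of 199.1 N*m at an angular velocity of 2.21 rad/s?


P = M * omega
P = 199.1 * 2.21
P = 440.0110


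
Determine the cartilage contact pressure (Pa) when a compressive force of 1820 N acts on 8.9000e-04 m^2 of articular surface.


P = F / A
P = 1820 / 8.9000e-04
P = 2.0449e+06


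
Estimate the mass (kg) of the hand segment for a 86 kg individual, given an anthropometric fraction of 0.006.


m_segment = body_mass * fraction
m_segment = 86 * 0.006
m_segment = 0.5160


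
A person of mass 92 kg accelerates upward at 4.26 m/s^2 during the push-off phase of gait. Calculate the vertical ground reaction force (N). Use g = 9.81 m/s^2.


GRF = m * (g + a)
GRF = 92 * (9.81 + 4.26)
GRF = 92 * 14.0700
GRF = 1294.4400


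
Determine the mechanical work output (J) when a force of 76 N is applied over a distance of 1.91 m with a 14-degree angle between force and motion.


W = F * d * cos(theta)
theta = 14 deg = 0.2443 rad
cos(theta) = 0.9703
W = 76 * 1.91 * 0.9703
W = 140.8481


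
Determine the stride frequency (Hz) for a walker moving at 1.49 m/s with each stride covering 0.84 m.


f = v / stride_length
f = 1.49 / 0.84
f = 1.7738


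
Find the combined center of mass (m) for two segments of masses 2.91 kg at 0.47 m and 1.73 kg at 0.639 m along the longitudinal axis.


COM = (m1*x1 + m2*x2) / (m1 + m2)
COM = (2.91*0.47 + 1.73*0.639) / (2.91 + 1.73)
Numerator = 2.4732
Denominator = 4.6400
COM = 0.5330


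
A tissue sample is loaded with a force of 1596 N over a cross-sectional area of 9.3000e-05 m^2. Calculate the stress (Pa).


stress = F / A
stress = 1596 / 9.3000e-05
stress = 1.7161e+07


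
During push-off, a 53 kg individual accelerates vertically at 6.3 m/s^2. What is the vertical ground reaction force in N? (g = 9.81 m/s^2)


GRF = m * (g + a)
GRF = 53 * (9.81 + 6.3)
GRF = 53 * 16.1100
GRF = 853.8300


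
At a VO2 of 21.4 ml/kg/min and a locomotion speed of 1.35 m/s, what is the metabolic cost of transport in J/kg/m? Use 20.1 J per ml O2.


Power per kg = VO2 * 20.1 / 60
Power per kg = 21.4 * 20.1 / 60 = 7.1690 W/kg
Cost = power_per_kg / speed
Cost = 7.1690 / 1.35
Cost = 5.3104


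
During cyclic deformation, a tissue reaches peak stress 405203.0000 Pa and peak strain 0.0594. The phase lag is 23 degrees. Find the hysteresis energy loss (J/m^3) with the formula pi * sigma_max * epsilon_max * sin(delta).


E_loss = pi * sigma_max * epsilon_max * sin(delta)
delta = 23 deg = 0.4014 rad
sin(delta) = 0.3907
E_loss = pi * 405203.0000 * 0.0594 * 0.3907
E_loss = 29545.2032


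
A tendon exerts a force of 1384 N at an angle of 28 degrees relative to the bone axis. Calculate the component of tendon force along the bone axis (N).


F_eff = F_tendon * cos(theta)
theta = 28 deg = 0.4887 rad
cos(theta) = 0.8829
F_eff = 1384 * 0.8829
F_eff = 1221.9995


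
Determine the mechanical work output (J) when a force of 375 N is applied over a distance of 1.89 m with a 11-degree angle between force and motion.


W = F * d * cos(theta)
theta = 11 deg = 0.1920 rad
cos(theta) = 0.9816
W = 375 * 1.89 * 0.9816
W = 695.7283


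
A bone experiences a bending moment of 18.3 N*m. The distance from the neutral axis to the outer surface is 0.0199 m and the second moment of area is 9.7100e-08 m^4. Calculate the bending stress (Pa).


sigma = M * c / I
sigma = 18.3 * 0.0199 / 9.7100e-08
M * c = 0.3642
sigma = 3.7505e+06


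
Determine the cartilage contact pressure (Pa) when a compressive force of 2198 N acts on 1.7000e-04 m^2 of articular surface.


P = F / A
P = 2198 / 1.7000e-04
P = 1.2929e+07


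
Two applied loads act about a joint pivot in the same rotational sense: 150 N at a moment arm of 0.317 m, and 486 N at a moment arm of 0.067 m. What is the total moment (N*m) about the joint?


M = F1 * d1 + F2 * d2
M = 150 * 0.317 + 486 * 0.067
M = 47.5500 + 32.5620
M = 80.1120


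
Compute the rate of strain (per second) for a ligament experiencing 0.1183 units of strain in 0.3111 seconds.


strain_rate = delta_strain / delta_t
strain_rate = 0.1183 / 0.3111
strain_rate = 0.3803


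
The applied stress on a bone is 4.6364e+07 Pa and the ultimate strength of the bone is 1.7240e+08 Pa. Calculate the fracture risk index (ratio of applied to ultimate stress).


FRI = applied / ultimate
FRI = 4.6364e+07 / 1.7240e+08
FRI = 0.2689


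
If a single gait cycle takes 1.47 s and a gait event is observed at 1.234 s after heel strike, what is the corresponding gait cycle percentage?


pct = (event_time / cycle_time) * 100
pct = (1.234 / 1.47) * 100
ratio = 0.8395
pct = 83.9456


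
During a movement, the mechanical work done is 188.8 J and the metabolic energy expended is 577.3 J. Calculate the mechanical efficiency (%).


eta = (W_mech / E_meta) * 100
eta = (188.8 / 577.3) * 100
ratio = 0.3270
eta = 32.7040


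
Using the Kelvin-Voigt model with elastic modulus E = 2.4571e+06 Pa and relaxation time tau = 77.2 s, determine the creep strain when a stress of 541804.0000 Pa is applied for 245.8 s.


epsilon(t) = (sigma/E) * (1 - exp(-t/tau))
sigma/E = 541804.0000 / 2.4571e+06 = 0.2205
exp(-t/tau) = exp(-245.8 / 77.2) = 0.0414
epsilon = 0.2205 * (1 - 0.0414)
epsilon = 0.2114


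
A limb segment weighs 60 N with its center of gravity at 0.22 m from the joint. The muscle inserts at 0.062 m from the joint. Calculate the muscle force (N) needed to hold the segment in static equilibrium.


F_muscle = W * d_load / d_muscle
F_muscle = 60 * 0.22 / 0.062
Numerator = 13.2000
F_muscle = 212.9032


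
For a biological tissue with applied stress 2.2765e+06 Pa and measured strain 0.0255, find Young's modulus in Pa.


E = stress / strain
E = 2.2765e+06 / 0.0255
E = 8.9275e+07


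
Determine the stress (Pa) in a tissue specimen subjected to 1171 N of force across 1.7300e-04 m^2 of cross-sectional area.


stress = F / A
stress = 1171 / 1.7300e-04
stress = 6.7688e+06


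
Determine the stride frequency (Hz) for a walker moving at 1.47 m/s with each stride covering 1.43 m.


f = v / stride_length
f = 1.47 / 1.43
f = 1.0280


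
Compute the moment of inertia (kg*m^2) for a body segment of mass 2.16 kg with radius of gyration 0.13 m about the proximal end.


I = m * k^2
I = 2.16 * 0.13^2
k^2 = 0.0169
I = 0.0365


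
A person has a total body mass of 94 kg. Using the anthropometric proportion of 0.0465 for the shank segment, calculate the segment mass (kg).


m_segment = body_mass * fraction
m_segment = 94 * 0.0465
m_segment = 4.3710


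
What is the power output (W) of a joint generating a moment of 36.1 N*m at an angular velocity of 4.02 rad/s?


P = M * omega
P = 36.1 * 4.02
P = 145.1220


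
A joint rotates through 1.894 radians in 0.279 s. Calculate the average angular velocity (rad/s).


omega = delta_theta / delta_t
omega = 1.894 / 0.279
omega = 6.7885


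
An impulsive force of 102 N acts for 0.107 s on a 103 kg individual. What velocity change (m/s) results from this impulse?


J = F * dt = 102 * 0.107 = 10.9140 N*s
delta_v = J / m
delta_v = 10.9140 / 103
delta_v = 0.1060


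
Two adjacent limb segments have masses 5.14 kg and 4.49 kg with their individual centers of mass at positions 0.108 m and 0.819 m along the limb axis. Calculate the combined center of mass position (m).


COM = (m1*x1 + m2*x2) / (m1 + m2)
COM = (5.14*0.108 + 4.49*0.819) / (5.14 + 4.49)
Numerator = 4.2324
Denominator = 9.6300
COM = 0.4395


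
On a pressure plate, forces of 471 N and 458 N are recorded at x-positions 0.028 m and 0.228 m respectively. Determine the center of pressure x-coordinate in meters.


COP_x = (F1*x1 + F2*x2) / (F1 + F2)
COP_x = (471*0.028 + 458*0.228) / (471 + 458)
Numerator = 117.6120
Denominator = 929
COP_x = 0.1266


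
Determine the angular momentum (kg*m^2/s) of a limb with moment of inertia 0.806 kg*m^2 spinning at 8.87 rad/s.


L = I * omega
L = 0.806 * 8.87
L = 7.1492


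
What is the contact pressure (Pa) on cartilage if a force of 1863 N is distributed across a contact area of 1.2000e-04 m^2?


P = F / A
P = 1863 / 1.2000e-04
P = 1.5525e+07


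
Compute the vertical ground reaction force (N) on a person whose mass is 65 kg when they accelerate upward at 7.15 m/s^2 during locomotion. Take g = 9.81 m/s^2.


GRF = m * (g + a)
GRF = 65 * (9.81 + 7.15)
GRF = 65 * 16.9600
GRF = 1102.4000


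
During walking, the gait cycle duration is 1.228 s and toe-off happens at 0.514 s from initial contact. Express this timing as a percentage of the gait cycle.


pct = (event_time / cycle_time) * 100
pct = (0.514 / 1.228) * 100
ratio = 0.4186
pct = 41.8567


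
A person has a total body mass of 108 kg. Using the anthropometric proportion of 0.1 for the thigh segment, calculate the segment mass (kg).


m_segment = body_mass * fraction
m_segment = 108 * 0.1
m_segment = 10.8000


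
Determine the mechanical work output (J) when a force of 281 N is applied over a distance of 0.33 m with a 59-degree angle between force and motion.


W = F * d * cos(theta)
theta = 59 deg = 1.0297 rad
cos(theta) = 0.5150
W = 281 * 0.33 * 0.5150
W = 47.7595


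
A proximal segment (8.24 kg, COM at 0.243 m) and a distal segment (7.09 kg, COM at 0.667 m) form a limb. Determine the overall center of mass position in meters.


COM = (m1*x1 + m2*x2) / (m1 + m2)
COM = (8.24*0.243 + 7.09*0.667) / (8.24 + 7.09)
Numerator = 6.7313
Denominator = 15.3300
COM = 0.4391


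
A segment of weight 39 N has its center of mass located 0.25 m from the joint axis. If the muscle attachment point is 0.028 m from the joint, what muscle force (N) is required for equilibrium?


F_muscle = W * d_load / d_muscle
F_muscle = 39 * 0.25 / 0.028
Numerator = 9.7500
F_muscle = 348.2143


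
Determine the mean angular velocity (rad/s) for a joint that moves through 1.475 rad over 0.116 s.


omega = delta_theta / delta_t
omega = 1.475 / 0.116
omega = 12.7155


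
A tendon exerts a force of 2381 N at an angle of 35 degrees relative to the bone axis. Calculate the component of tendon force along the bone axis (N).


F_eff = F_tendon * cos(theta)
theta = 35 deg = 0.6109 rad
cos(theta) = 0.8192
F_eff = 2381 * 0.8192
F_eff = 1950.4010


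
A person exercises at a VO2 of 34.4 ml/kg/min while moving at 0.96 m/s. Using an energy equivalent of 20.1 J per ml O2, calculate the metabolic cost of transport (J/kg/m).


Power per kg = VO2 * 20.1 / 60
Power per kg = 34.4 * 20.1 / 60 = 11.5240 W/kg
Cost = power_per_kg / speed
Cost = 11.5240 / 0.96
Cost = 12.0042


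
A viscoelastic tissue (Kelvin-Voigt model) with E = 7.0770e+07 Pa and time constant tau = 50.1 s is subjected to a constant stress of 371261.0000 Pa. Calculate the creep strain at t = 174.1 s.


epsilon(t) = (sigma/E) * (1 - exp(-t/tau))
sigma/E = 371261.0000 / 7.0770e+07 = 0.0052
exp(-t/tau) = exp(-174.1 / 50.1) = 0.0310
epsilon = 0.0052 * (1 - 0.0310)
epsilon = 0.0051


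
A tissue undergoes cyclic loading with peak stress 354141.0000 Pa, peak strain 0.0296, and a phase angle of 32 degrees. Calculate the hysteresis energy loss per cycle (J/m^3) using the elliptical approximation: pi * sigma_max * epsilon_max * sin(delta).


E_loss = pi * sigma_max * epsilon_max * sin(delta)
delta = 32 deg = 0.5585 rad
sin(delta) = 0.5299
E_loss = pi * 354141.0000 * 0.0296 * 0.5299
E_loss = 17451.2886


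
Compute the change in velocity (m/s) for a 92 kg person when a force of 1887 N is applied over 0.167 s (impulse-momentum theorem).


J = F * dt = 1887 * 0.167 = 315.1290 N*s
delta_v = J / m
delta_v = 315.1290 / 92
delta_v = 3.4253


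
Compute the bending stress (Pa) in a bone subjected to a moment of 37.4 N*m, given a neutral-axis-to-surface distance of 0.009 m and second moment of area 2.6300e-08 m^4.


sigma = M * c / I
sigma = 37.4 * 0.009 / 2.6300e-08
M * c = 0.3366
sigma = 1.2798e+07


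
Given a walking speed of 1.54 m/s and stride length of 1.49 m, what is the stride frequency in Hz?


f = v / stride_length
f = 1.54 / 1.49
f = 1.0336


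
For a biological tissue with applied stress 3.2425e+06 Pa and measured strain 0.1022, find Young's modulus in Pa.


E = stress / strain
E = 3.2425e+06 / 0.1022
E = 3.1727e+07


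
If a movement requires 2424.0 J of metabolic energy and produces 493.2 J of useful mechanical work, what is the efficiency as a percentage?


eta = (W_mech / E_meta) * 100
eta = (493.2 / 2424.0) * 100
ratio = 0.2035
eta = 20.3465


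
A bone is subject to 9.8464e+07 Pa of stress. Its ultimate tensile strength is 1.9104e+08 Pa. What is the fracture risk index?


FRI = applied / ultimate
FRI = 9.8464e+07 / 1.9104e+08
FRI = 0.5154


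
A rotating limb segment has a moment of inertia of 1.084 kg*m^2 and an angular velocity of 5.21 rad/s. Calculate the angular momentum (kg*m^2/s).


L = I * omega
L = 1.084 * 5.21
L = 5.6476


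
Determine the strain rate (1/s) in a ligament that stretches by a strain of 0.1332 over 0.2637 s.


strain_rate = delta_strain / delta_t
strain_rate = 0.1332 / 0.2637
strain_rate = 0.5051


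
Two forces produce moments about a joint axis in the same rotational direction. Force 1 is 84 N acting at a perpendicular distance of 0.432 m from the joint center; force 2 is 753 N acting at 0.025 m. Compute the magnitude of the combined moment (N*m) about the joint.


M = F1 * d1 + F2 * d2
M = 84 * 0.432 + 753 * 0.025
M = 36.2880 + 18.8250
M = 55.1130


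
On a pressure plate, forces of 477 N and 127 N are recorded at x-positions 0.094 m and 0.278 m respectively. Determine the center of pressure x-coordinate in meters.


COP_x = (F1*x1 + F2*x2) / (F1 + F2)
COP_x = (477*0.094 + 127*0.278) / (477 + 127)
Numerator = 80.1440
Denominator = 604
COP_x = 0.1327


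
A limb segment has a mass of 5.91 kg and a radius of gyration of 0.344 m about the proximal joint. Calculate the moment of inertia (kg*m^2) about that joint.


I = m * k^2
I = 5.91 * 0.344^2
k^2 = 0.1183
I = 0.6994


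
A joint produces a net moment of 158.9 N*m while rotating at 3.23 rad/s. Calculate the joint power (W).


P = M * omega
P = 158.9 * 3.23
P = 513.2470


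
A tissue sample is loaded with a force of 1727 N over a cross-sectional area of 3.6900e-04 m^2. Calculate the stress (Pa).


stress = F / A
stress = 1727 / 3.6900e-04
stress = 4.6802e+06


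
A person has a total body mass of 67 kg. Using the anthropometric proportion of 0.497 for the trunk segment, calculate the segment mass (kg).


m_segment = body_mass * fraction
m_segment = 67 * 0.497
m_segment = 33.2990


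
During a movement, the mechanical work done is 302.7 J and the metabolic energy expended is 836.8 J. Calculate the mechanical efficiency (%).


eta = (W_mech / E_meta) * 100
eta = (302.7 / 836.8) * 100
ratio = 0.3617
eta = 36.1735


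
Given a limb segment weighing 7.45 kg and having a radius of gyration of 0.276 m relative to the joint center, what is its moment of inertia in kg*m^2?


I = m * k^2
I = 7.45 * 0.276^2
k^2 = 0.0762
I = 0.5675


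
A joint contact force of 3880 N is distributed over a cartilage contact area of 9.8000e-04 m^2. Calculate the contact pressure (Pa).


P = F / A
P = 3880 / 9.8000e-04
P = 3.9592e+06


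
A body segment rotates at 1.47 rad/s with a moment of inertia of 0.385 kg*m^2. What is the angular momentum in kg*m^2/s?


L = I * omega
L = 0.385 * 1.47
L = 0.5659


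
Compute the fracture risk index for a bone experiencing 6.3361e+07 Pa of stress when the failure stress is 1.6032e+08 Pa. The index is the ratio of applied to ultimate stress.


FRI = applied / ultimate
FRI = 6.3361e+07 / 1.6032e+08
FRI = 0.3952


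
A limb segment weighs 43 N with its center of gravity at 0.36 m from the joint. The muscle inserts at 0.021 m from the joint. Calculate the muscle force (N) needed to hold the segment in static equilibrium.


F_muscle = W * d_load / d_muscle
F_muscle = 43 * 0.36 / 0.021
Numerator = 15.4800
F_muscle = 737.1429


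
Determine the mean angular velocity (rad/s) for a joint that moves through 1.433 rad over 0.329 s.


omega = delta_theta / delta_t
omega = 1.433 / 0.329
omega = 4.3556


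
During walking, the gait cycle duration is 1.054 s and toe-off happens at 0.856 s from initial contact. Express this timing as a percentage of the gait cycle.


pct = (event_time / cycle_time) * 100
pct = (0.856 / 1.054) * 100
ratio = 0.8121
pct = 81.2144


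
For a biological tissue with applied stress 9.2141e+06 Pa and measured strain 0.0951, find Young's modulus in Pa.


E = stress / strain
E = 9.2141e+06 / 0.0951
E = 9.6889e+07


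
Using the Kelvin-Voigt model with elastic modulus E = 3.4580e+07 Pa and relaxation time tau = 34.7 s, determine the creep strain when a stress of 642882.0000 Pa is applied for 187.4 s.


epsilon(t) = (sigma/E) * (1 - exp(-t/tau))
sigma/E = 642882.0000 / 3.4580e+07 = 0.0186
exp(-t/tau) = exp(-187.4 / 34.7) = 0.0045
epsilon = 0.0186 * (1 - 0.0045)
epsilon = 0.0185


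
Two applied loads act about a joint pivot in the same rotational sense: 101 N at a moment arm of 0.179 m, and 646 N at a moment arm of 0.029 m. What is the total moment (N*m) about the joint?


M = F1 * d1 + F2 * d2
M = 101 * 0.179 + 646 * 0.029
M = 18.0790 + 18.7340
M = 36.8130


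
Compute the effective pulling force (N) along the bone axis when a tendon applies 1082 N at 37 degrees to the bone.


F_eff = F_tendon * cos(theta)
theta = 37 deg = 0.6458 rad
cos(theta) = 0.7986
F_eff = 1082 * 0.7986
F_eff = 864.1236


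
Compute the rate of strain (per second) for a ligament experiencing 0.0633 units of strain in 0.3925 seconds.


strain_rate = delta_strain / delta_t
strain_rate = 0.0633 / 0.3925
strain_rate = 0.1613


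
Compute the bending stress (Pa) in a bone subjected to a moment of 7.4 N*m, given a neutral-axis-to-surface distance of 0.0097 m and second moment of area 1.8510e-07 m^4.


sigma = M * c / I
sigma = 7.4 * 0.0097 / 1.8510e-07
M * c = 0.0718
sigma = 387790.3836


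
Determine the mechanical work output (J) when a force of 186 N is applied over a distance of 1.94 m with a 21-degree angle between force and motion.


W = F * d * cos(theta)
theta = 21 deg = 0.3665 rad
cos(theta) = 0.9336
W = 186 * 1.94 * 0.9336
W = 336.8732


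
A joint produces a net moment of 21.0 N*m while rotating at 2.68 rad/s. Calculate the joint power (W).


P = M * omega
P = 21.0 * 2.68
P = 56.2800


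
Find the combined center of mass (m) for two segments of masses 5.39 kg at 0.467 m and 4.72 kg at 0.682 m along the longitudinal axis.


COM = (m1*x1 + m2*x2) / (m1 + m2)
COM = (5.39*0.467 + 4.72*0.682) / (5.39 + 4.72)
Numerator = 5.7362
Denominator = 10.1100
COM = 0.5674


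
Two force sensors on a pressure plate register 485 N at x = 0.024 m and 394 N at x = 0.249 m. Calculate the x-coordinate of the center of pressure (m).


COP_x = (F1*x1 + F2*x2) / (F1 + F2)
COP_x = (485*0.024 + 394*0.249) / (485 + 394)
Numerator = 109.7460
Denominator = 879
COP_x = 0.1249


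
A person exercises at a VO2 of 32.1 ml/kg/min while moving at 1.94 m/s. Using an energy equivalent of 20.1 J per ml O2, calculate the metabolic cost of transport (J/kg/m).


Power per kg = VO2 * 20.1 / 60
Power per kg = 32.1 * 20.1 / 60 = 10.7535 W/kg
Cost = power_per_kg / speed
Cost = 10.7535 / 1.94
Cost = 5.5430


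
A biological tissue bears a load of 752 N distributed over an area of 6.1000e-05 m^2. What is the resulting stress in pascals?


stress = F / A
stress = 752 / 6.1000e-05
stress = 1.2328e+07


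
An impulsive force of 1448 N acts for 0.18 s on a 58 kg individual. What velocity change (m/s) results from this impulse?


J = F * dt = 1448 * 0.18 = 260.6400 N*s
delta_v = J / m
delta_v = 260.6400 / 58
delta_v = 4.4938


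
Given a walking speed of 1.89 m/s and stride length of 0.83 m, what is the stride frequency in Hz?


f = v / stride_length
f = 1.89 / 0.83
f = 2.2771


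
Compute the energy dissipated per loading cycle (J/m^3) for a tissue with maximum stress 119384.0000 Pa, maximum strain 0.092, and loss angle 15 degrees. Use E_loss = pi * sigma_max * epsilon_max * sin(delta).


E_loss = pi * sigma_max * epsilon_max * sin(delta)
delta = 15 deg = 0.2618 rad
sin(delta) = 0.2588
E_loss = pi * 119384.0000 * 0.092 * 0.2588
E_loss = 8930.5880


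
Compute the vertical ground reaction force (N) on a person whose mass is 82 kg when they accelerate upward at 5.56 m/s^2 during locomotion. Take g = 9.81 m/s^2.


GRF = m * (g + a)
GRF = 82 * (9.81 + 5.56)
GRF = 82 * 15.3700
GRF = 1260.3400


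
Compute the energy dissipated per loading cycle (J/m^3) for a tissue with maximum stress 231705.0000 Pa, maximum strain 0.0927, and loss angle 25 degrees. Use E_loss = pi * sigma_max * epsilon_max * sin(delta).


E_loss = pi * sigma_max * epsilon_max * sin(delta)
delta = 25 deg = 0.4363 rad
sin(delta) = 0.4226
E_loss = pi * 231705.0000 * 0.0927 * 0.4226
E_loss = 28517.6196


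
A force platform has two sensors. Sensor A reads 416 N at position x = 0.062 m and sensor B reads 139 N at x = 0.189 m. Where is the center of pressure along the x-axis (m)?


COP_x = (F1*x1 + F2*x2) / (F1 + F2)
COP_x = (416*0.062 + 139*0.189) / (416 + 139)
Numerator = 52.0630
Denominator = 555
COP_x = 0.0938


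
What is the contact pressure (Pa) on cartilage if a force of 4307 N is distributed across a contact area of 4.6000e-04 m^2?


P = F / A
P = 4307 / 4.6000e-04
P = 9.3630e+06


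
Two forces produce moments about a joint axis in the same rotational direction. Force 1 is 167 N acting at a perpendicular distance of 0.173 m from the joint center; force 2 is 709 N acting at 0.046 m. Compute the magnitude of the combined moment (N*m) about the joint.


M = F1 * d1 + F2 * d2
M = 167 * 0.173 + 709 * 0.046
M = 28.8910 + 32.6140
M = 61.5050


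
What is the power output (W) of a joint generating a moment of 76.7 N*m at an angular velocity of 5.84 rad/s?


P = M * omega
P = 76.7 * 5.84
P = 447.9280


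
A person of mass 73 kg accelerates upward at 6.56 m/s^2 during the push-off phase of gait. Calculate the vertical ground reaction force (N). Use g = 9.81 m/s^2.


GRF = m * (g + a)
GRF = 73 * (9.81 + 6.56)
GRF = 73 * 16.3700
GRF = 1195.0100


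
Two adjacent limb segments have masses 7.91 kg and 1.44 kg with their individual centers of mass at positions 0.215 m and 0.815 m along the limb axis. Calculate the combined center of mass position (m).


COM = (m1*x1 + m2*x2) / (m1 + m2)
COM = (7.91*0.215 + 1.44*0.815) / (7.91 + 1.44)
Numerator = 2.8742
Denominator = 9.3500
COM = 0.3074


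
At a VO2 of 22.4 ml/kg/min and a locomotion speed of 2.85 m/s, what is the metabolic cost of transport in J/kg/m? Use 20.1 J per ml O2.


Power per kg = VO2 * 20.1 / 60
Power per kg = 22.4 * 20.1 / 60 = 7.5040 W/kg
Cost = power_per_kg / speed
Cost = 7.5040 / 2.85
Cost = 2.6330


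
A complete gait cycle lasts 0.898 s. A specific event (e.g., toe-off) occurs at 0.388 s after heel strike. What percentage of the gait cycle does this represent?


pct = (event_time / cycle_time) * 100
pct = (0.388 / 0.898) * 100
ratio = 0.4321
pct = 43.2071


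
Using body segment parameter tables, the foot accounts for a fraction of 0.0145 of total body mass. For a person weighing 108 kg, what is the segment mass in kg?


m_segment = body_mass * fraction
m_segment = 108 * 0.0145
m_segment = 1.5660


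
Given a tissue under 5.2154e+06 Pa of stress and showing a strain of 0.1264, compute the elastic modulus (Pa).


E = stress / strain
E = 5.2154e+06 / 0.1264
E = 4.1261e+07


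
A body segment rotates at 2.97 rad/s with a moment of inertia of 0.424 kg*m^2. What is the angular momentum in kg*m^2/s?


L = I * omega
L = 0.424 * 2.97
L = 1.2593


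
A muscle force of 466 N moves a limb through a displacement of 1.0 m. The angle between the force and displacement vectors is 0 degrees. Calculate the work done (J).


W = F * d * cos(theta)
theta = 0 deg = 0.0000 rad
cos(theta) = 1.0000
W = 466 * 1.0 * 1.0000
W = 466.0000


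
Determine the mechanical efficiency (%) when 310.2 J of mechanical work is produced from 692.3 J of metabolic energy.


eta = (W_mech / E_meta) * 100
eta = (310.2 / 692.3) * 100
ratio = 0.4481
eta = 44.8072


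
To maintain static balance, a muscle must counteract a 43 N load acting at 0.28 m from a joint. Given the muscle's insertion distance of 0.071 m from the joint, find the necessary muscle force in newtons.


F_muscle = W * d_load / d_muscle
F_muscle = 43 * 0.28 / 0.071
Numerator = 12.0400
F_muscle = 169.5775


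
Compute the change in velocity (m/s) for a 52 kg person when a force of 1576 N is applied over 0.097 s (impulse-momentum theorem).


J = F * dt = 1576 * 0.097 = 152.8720 N*s
delta_v = J / m
delta_v = 152.8720 / 52
delta_v = 2.9398


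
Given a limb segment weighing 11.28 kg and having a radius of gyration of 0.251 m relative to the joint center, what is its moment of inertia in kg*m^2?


I = m * k^2
I = 11.28 * 0.251^2
k^2 = 0.0630
I = 0.7107


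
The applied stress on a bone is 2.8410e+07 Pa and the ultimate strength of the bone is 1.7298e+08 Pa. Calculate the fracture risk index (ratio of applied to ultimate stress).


FRI = applied / ultimate
FRI = 2.8410e+07 / 1.7298e+08
FRI = 0.1642


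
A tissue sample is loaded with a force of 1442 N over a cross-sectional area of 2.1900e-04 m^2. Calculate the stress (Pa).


stress = F / A
stress = 1442 / 2.1900e-04
stress = 6.5845e+06


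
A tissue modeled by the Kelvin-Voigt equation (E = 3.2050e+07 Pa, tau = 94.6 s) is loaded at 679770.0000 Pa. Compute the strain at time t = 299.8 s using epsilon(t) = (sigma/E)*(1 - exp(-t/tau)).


epsilon(t) = (sigma/E) * (1 - exp(-t/tau))
sigma/E = 679770.0000 / 3.2050e+07 = 0.0212
exp(-t/tau) = exp(-299.8 / 94.6) = 0.0420
epsilon = 0.0212 * (1 - 0.0420)
epsilon = 0.0203


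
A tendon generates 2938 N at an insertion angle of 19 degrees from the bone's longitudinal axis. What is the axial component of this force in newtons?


F_eff = F_tendon * cos(theta)
theta = 19 deg = 0.3316 rad
cos(theta) = 0.9455
F_eff = 2938 * 0.9455
F_eff = 2777.9336


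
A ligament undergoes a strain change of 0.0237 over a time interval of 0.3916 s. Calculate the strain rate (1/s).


strain_rate = delta_strain / delta_t
strain_rate = 0.0237 / 0.3916
strain_rate = 0.0605


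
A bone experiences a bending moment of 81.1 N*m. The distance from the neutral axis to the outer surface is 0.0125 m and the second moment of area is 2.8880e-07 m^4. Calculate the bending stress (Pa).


sigma = M * c / I
sigma = 81.1 * 0.0125 / 2.8880e-07
M * c = 1.0137
sigma = 3.5102e+06


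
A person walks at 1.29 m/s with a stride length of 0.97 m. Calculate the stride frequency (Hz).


f = v / stride_length
f = 1.29 / 0.97
f = 1.3299


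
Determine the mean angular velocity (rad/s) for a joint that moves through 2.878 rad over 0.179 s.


omega = delta_theta / delta_t
omega = 2.878 / 0.179
omega = 16.0782


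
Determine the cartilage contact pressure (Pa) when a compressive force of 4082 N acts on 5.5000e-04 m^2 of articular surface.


P = F / A
P = 4082 / 5.5000e-04
P = 7.4218e+06


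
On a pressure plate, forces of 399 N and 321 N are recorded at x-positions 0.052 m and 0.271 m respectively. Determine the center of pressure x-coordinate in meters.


COP_x = (F1*x1 + F2*x2) / (F1 + F2)
COP_x = (399*0.052 + 321*0.271) / (399 + 321)
Numerator = 107.7390
Denominator = 720
COP_x = 0.1496


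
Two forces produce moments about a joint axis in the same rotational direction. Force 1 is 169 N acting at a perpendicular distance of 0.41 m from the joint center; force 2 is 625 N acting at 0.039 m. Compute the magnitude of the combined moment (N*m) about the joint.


M = F1 * d1 + F2 * d2
M = 169 * 0.41 + 625 * 0.039
M = 69.2900 + 24.3750
M = 93.6650


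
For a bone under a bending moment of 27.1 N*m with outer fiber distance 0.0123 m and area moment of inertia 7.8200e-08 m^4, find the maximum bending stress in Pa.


sigma = M * c / I
sigma = 27.1 * 0.0123 / 7.8200e-08
M * c = 0.3333
sigma = 4.2625e+06


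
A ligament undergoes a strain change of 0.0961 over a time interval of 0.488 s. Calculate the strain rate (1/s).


strain_rate = delta_strain / delta_t
strain_rate = 0.0961 / 0.488
strain_rate = 0.1969


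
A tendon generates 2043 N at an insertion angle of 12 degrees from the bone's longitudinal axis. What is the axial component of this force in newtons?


F_eff = F_tendon * cos(theta)
theta = 12 deg = 0.2094 rad
cos(theta) = 0.9781
F_eff = 2043 * 0.9781
F_eff = 1998.3555


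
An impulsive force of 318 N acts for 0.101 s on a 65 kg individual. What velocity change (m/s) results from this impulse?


J = F * dt = 318 * 0.101 = 32.1180 N*s
delta_v = J / m
delta_v = 32.1180 / 65
delta_v = 0.4941


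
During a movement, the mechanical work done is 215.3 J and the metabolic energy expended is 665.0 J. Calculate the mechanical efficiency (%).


eta = (W_mech / E_meta) * 100
eta = (215.3 / 665.0) * 100
ratio = 0.3238
eta = 32.3759


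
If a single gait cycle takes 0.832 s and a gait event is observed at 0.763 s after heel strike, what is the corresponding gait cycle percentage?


pct = (event_time / cycle_time) * 100
pct = (0.763 / 0.832) * 100
ratio = 0.9171
pct = 91.7067


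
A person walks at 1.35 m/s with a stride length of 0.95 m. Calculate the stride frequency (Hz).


f = v / stride_length
f = 1.35 / 0.95
f = 1.4211


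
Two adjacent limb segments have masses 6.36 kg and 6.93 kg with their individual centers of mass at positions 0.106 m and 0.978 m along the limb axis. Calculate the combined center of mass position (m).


COM = (m1*x1 + m2*x2) / (m1 + m2)
COM = (6.36*0.106 + 6.93*0.978) / (6.36 + 6.93)
Numerator = 7.4517
Denominator = 13.2900
COM = 0.5607


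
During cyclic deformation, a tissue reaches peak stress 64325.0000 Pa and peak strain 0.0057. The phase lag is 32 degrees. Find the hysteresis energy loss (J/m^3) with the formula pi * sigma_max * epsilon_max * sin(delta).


E_loss = pi * sigma_max * epsilon_max * sin(delta)
delta = 32 deg = 0.5585 rad
sin(delta) = 0.5299
E_loss = pi * 64325.0000 * 0.0057 * 0.5299
E_loss = 610.3996


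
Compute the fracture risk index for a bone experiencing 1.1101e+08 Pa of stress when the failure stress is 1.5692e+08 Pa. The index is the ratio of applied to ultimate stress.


FRI = applied / ultimate
FRI = 1.1101e+08 / 1.5692e+08
FRI = 0.7074


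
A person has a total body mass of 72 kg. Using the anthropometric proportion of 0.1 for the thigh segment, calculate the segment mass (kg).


m_segment = body_mass * fraction
m_segment = 72 * 0.1
m_segment = 7.2000


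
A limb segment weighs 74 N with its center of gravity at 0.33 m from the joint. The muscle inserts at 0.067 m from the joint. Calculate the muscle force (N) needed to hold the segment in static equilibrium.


F_muscle = W * d_load / d_muscle
F_muscle = 74 * 0.33 / 0.067
Numerator = 24.4200
F_muscle = 364.4776


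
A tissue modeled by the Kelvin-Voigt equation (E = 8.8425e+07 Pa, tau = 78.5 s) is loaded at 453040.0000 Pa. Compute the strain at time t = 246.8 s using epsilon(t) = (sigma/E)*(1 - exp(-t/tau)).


epsilon(t) = (sigma/E) * (1 - exp(-t/tau))
sigma/E = 453040.0000 / 8.8425e+07 = 0.0051
exp(-t/tau) = exp(-246.8 / 78.5) = 0.0431
epsilon = 0.0051 * (1 - 0.0431)
epsilon = 0.0049
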